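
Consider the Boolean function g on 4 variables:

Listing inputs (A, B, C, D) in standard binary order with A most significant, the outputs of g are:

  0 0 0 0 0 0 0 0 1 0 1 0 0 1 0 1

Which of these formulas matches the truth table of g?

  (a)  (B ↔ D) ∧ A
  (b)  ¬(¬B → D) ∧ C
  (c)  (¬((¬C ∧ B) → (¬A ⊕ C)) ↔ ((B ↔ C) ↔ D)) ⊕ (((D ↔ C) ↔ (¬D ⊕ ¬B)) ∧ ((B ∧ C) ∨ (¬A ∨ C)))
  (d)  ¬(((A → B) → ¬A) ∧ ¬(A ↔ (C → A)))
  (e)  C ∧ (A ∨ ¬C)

(b): at (0,0,1,0) it gives 1, but g = 0 — eliminated.
(c): at (0,0,0,0) it gives 1, but g = 0 — eliminated.
(d): at (0,0,1,0) it gives 1, but g = 0 — eliminated.
(e): at (1,0,0,0) it gives 0, but g = 1 — eliminated.
(a) is the remaining candidate, and it agrees with g on all 16 inputs.

a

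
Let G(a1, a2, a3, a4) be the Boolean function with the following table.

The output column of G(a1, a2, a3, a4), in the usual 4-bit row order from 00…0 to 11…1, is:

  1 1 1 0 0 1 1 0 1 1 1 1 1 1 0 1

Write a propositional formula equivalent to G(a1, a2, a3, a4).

G(a1, a2, a3, a4) = ¬((((((¬a1 ∧ ¬a2) ∧ a3) ∧ a4) ∨ (((¬a1 ∧ a2) ∧ ¬a3) ∧ ¬a4)) ∨ (((¬a1 ∧ a2) ∧ a3) ∧ a4)) ∨ (((a1 ∧ a2) ∧ a3) ∧ ¬a4))

G is 0 on only 4 rows — (0,0,1,1), (0,1,0,0), (0,1,1,1), (1,1,1,0). Writing each as a minterm (¬a1·¬a2·a3·a4, ¬a1·a2·¬a3·¬a4, ¬a1·a2·a3·a4, a1·a2·a3·¬a4) and OR-ing them characterizes exactly where G=0, so G is the negation of that disjunction.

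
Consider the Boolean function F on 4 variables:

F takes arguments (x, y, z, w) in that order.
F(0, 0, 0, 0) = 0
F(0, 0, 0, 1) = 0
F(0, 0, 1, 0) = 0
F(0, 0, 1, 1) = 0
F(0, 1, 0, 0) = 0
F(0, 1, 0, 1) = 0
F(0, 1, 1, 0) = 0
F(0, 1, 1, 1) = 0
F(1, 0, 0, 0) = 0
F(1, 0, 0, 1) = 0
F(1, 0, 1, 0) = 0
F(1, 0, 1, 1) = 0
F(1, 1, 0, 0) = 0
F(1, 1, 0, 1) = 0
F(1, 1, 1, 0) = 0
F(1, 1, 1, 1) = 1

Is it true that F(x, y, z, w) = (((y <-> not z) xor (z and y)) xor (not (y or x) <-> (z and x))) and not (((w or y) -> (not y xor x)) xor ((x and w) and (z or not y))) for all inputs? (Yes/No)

Test each input against both F and the formula:
  x=0, y=0, z=0, w=0: formula gives 0, F = 0 ✓
  x=0, y=0, z=0, w=1: formula gives 0, F = 0 ✓
  x=0, y=0, z=1, w=0: formula gives 0, F = 0 ✓
  x=0, y=0, z=1, w=1: formula gives 0, F = 0 ✓
  …and likewise for the remaining 12 rows.
Every row agrees, so the formula is equivalent.

Yes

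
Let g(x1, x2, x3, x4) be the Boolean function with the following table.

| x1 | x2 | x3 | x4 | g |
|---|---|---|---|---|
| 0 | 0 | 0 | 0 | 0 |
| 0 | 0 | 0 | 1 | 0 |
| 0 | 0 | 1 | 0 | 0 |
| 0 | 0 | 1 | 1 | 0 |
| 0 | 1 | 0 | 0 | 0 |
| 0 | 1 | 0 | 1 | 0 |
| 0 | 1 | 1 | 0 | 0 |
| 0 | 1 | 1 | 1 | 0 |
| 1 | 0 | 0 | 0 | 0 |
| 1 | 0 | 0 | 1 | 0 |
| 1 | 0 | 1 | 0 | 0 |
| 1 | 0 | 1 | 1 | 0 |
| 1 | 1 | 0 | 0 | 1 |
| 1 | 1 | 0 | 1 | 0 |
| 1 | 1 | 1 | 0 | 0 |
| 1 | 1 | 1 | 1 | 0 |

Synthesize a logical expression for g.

g(x1, x2, x3, x4) = ((x1 ∧ x2) ∧ ¬x3) ∧ ¬x4

g is 1 on exactly one input, (1,1,0,0), whose minterm is x1·x2·¬x3·¬x4. So g is just that conjunction.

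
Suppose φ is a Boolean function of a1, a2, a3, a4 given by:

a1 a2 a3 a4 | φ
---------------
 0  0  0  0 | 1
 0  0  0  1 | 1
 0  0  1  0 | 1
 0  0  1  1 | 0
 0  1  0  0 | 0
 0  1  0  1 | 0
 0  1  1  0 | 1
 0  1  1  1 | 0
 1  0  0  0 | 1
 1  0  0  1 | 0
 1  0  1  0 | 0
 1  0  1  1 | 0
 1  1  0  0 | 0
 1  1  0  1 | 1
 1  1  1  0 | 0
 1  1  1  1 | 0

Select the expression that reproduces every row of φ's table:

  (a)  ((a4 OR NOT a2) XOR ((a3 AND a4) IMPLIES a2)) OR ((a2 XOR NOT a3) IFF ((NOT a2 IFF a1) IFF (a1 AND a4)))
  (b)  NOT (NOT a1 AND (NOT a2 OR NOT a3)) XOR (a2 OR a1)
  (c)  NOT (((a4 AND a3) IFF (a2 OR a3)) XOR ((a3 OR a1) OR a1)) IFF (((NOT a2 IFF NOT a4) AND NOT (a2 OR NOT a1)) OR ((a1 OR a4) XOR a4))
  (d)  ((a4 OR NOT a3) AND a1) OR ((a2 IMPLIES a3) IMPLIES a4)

c

(a) disagrees with φ on (0,0,1,0) (formula → 0, table → 1); rule it out.
(b) disagrees with φ on (0,0,0,0) (formula → 0, table → 1); rule it out.
(d) disagrees with φ on (0,0,0,0) (formula → 0, table → 1); rule it out.
That leaves (c). Evaluating it on every row reproduces the table of φ exactly.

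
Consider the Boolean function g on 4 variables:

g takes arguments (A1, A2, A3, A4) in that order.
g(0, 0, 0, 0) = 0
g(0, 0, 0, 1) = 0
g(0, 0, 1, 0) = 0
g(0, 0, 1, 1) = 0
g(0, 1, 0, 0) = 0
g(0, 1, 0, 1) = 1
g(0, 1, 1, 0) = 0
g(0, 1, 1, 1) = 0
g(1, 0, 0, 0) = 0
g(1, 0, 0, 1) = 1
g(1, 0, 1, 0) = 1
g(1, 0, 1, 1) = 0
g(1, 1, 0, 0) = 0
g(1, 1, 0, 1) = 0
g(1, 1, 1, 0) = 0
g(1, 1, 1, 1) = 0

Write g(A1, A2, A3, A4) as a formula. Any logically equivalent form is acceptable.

The 1-rows are (0,1,0,1), (1,0,0,1), (1,0,1,0). Each contributes one minterm — ¬A1·A2·¬A3·A4; A1·¬A2·¬A3·A4; A1·¬A2·A3·¬A4 — and their disjunction is a sum-of-products form of g.

g(A1, A2, A3, A4) = ((((~A1 & A2) & ~A3) & A4) | (((A1 & ~A2) & ~A3) & A4)) | (((A1 & ~A2) & A3) & ~A4)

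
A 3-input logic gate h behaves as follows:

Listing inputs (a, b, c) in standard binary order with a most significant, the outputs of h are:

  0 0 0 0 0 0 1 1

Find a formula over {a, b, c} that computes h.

h(a, b, c) = ((a AND b) AND NOT c) OR ((a AND b) AND c)

h=1 on 2 inputs: (1,1,0), (1,1,1). Reading each as a conjunction of literals (a·b·¬c, a·b·c) and taking the OR gives the canonical DNF.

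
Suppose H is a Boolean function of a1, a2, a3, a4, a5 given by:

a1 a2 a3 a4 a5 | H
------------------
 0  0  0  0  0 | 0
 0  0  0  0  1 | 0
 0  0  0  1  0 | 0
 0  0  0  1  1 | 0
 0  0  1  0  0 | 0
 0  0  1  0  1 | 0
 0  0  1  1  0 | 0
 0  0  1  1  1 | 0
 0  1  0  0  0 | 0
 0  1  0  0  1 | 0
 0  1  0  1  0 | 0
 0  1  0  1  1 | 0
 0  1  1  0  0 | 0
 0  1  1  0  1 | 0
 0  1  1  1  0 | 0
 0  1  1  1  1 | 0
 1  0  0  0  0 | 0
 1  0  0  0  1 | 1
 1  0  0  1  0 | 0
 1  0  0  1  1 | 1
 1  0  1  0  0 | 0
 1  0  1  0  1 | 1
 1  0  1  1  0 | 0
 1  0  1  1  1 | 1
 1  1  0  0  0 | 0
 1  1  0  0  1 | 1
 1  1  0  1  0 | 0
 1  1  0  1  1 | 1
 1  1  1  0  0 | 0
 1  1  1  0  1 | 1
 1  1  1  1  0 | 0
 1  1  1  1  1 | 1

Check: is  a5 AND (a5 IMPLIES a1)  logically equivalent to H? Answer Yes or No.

Check the formula against H row by row:
  a1=0, a2=0, a3=0, a4=0, a5=0: formula gives 0, H = 0 ✓
  a1=0, a2=0, a3=0, a4=0, a5=1: formula gives 0, H = 0 ✓
  a1=0, a2=0, a3=0, a4=1, a5=0: formula gives 0, H = 0 ✓
  a1=0, a2=0, a3=0, a4=1, a5=1: formula gives 0, H = 0 ✓
  … (the remaining 28 rows also agree.)
All 32 rows match — the expression computes H exactly.

Yes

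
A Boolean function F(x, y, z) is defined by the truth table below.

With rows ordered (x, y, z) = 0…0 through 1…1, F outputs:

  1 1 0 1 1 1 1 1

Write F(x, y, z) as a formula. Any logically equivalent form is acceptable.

Only row (0,1,0) gives 0. So F is 1 everywhere except there — the complement of the minterm ¬x·y·¬z.

F(x, y, z) = ~((~x & y) & ~z)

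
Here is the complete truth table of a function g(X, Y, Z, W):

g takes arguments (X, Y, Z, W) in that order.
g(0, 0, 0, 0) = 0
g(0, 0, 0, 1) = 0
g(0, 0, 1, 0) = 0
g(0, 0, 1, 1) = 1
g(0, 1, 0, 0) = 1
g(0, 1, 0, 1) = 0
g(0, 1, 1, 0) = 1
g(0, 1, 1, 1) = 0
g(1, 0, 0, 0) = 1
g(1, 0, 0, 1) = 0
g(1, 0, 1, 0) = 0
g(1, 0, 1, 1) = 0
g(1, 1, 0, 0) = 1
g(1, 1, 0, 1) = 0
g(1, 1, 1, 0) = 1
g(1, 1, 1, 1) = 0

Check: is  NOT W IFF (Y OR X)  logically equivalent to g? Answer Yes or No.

Check the formula against g row by row:
  X=0, Y=0, Z=0, W=0: formula gives 0, g = 0 ✓
  X=0, Y=0, Z=0, W=1: formula gives 1, but g = 0 ✗
Since they disagree at (0,0,0,1), the expression is not a correct formula for g.

No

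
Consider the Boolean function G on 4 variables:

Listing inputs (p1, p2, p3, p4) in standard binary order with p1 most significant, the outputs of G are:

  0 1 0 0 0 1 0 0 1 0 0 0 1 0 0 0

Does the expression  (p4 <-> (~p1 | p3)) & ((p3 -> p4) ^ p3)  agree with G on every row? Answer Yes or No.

Yes

Check the formula against G row by row:
  p1=0, p2=0, p3=0, p4=0: formula gives 0, G = 0 ✓
  p1=0, p2=0, p3=0, p4=1: formula gives 1, G = 1 ✓
  p1=0, p2=0, p3=1, p4=0: formula gives 0, G = 0 ✓
  p1=0, p2=0, p3=1, p4=1: formula gives 0, G = 0 ✓
  … (the remaining 12 rows also agree.)
All 16 rows match — the expression computes G exactly.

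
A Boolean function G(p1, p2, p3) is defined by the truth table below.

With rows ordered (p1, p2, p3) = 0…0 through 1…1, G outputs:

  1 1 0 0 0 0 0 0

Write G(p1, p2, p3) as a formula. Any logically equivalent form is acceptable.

The 1-rows are (0,0,0), (0,0,1). Each contributes one minterm — ¬p1·¬p2·¬p3; ¬p1·¬p2·p3 — and their disjunction is a sum-of-products form of G.

G(p1, p2, p3) = ((p1' · p2') · p3') + ((p1' · p2') · p3)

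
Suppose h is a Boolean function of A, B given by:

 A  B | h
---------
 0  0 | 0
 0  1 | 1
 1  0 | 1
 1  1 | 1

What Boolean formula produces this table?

h(A, B) = A or B

The output is 1 whenever at least one input is 1 — the OR of all inputs.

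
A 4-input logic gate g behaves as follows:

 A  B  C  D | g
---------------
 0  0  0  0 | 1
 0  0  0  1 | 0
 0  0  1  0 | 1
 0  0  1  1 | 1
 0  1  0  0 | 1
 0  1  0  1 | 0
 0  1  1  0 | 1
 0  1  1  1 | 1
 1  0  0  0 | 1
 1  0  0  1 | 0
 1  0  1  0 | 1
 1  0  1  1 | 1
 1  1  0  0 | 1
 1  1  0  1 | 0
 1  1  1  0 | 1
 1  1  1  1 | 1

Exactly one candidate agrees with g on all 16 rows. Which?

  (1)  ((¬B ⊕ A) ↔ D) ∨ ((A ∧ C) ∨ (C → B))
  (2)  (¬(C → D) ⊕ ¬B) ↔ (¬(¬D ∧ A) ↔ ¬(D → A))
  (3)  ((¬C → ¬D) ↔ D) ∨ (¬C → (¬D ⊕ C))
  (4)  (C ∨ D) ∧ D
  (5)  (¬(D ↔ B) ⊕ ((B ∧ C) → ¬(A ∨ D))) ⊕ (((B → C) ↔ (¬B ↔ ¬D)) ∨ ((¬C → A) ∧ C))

3

(1): at (0,0,0,1) it gives 1, but g = 0 — eliminated.
(2): at (0,0,0,0) it gives 0, but g = 1 — eliminated.
(4): at (0,0,0,0) it gives 0, but g = 1 — eliminated.
(5): at (0,0,0,0) it gives 0, but g = 1 — eliminated.
Only (3) survives; checking it on all 16 rows confirms it matches g.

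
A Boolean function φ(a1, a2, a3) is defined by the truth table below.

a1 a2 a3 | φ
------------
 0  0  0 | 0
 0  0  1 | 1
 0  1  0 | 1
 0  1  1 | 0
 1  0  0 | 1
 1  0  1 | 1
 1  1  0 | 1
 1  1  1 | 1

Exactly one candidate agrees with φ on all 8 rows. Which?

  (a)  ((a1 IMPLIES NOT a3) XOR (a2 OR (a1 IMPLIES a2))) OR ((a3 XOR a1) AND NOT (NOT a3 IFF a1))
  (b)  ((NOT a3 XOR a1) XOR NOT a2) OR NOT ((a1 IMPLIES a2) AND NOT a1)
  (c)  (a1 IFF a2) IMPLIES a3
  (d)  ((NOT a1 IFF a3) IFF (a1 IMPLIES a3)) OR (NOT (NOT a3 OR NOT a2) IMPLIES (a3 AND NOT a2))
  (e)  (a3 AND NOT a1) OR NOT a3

b

(a) fails at (0,0,1): the formula yields 0, φ is 1.
(c) fails at (0,1,1): the formula yields 1, φ is 0.
(d) fails at (0,0,0): the formula yields 1, φ is 0.
(e) fails at (0,0,0): the formula yields 1, φ is 0.
Only (b) survives; checking it on all 8 rows confirms it matches φ.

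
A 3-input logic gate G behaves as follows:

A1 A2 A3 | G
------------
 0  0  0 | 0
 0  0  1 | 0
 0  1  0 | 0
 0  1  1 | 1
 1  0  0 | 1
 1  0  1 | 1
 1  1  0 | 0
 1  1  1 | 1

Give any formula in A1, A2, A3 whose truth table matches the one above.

G(A1, A2, A3) = ((((not A1 and A2) and A3) or ((A1 and not A2) and not A3)) or ((A1 and not A2) and A3)) or ((A1 and A2) and A3)

Collect the rows where G=1 — (0,1,1), (1,0,0), (1,0,1), (1,1,1) — and write one minterm per row: ¬A1·A2·A3, A1·¬A2·¬A3, A1·¬A2·A3, A1·A2·A3. Their union (logical OR) reproduces the table exactly.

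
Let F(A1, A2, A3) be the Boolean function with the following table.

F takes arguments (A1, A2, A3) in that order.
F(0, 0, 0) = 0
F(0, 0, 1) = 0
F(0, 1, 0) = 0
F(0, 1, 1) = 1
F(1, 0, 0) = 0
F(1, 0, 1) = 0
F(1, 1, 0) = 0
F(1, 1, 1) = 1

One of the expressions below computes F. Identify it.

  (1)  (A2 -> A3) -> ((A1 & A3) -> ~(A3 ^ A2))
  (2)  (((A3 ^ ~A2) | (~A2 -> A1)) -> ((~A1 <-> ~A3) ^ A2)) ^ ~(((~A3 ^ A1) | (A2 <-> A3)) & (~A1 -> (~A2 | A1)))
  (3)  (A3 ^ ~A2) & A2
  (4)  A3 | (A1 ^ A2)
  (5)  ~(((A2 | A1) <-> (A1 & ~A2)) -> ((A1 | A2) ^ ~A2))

3

(1) fails at (0,0,0): the formula yields 1, F is 0.
(2) fails at (0,0,0): the formula yields 1, F is 0.
(4) fails at (0,0,1): the formula yields 1, F is 0.
(5) fails at (0,1,1): the formula yields 0, F is 1.
Only (3) survives; checking it on all 8 rows confirms it matches F.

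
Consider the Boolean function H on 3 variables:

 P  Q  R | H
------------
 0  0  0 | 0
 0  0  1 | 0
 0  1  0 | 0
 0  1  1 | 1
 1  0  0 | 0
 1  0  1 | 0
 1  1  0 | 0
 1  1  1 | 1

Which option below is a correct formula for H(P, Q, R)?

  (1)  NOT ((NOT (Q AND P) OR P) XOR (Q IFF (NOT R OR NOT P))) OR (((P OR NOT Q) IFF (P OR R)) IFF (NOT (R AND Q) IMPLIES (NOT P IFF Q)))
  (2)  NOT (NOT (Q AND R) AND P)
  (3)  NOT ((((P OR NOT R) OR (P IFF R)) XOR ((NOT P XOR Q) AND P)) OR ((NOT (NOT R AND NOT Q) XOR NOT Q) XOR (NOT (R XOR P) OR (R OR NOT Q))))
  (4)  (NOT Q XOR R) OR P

3

(1) disagrees with H on (0,0,0) (formula → 1, table → 0); rule it out.
(2) disagrees with H on (0,0,0) (formula → 1, table → 0); rule it out.
(4) disagrees with H on (0,0,0) (formula → 1, table → 0); rule it out.
Only (3) survives; checking it on all 8 rows confirms it matches H.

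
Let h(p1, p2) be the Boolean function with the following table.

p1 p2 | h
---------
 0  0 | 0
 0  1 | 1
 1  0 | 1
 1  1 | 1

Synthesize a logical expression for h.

The output is 1 whenever at least one input is 1 — the OR of all inputs.

h(p1, p2) = p1 or p2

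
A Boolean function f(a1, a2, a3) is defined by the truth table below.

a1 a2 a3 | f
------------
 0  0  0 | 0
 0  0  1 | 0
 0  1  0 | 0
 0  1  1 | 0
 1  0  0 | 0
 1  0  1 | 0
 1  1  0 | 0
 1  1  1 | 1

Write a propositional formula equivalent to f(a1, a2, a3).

The output is 1 only when every input is 1 — the AND of all inputs.

f(a1, a2, a3) = (a1 and a2) and a3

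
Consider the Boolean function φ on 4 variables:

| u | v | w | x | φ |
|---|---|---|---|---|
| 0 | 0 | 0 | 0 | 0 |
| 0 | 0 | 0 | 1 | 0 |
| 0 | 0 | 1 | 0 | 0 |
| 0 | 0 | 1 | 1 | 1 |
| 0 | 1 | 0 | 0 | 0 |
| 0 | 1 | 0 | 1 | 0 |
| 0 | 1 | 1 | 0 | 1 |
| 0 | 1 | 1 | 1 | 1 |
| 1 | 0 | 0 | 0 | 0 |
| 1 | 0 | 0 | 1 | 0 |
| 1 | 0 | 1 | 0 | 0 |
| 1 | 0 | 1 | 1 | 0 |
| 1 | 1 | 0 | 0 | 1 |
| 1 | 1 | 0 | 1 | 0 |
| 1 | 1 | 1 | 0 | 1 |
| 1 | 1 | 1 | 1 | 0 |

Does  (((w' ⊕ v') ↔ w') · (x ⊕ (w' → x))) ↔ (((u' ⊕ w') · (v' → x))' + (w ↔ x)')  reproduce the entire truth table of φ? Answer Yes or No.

Yes

Check the formula against φ row by row:
  u=0, v=0, w=0, x=0: formula gives 0, φ = 0 ✓
  u=0, v=0, w=0, x=1: formula gives 0, φ = 0 ✓
  u=0, v=0, w=1, x=0: formula gives 0, φ = 0 ✓
  u=0, v=0, w=1, x=1: formula gives 1, φ = 1 ✓
  …and likewise for the remaining 12 rows.
Every row agrees, so the formula is equivalent.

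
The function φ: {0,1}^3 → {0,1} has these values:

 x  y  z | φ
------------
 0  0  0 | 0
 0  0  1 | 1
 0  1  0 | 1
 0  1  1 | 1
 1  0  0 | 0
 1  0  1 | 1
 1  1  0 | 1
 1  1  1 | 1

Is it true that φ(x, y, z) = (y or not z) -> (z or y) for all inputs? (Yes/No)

Yes

Evaluate (y or not z) -> (z or y) on each row and compare to φ:
  x=0, y=0, z=0: formula gives 0, φ = 0 ✓
  x=0, y=0, z=1: formula gives 1, φ = 1 ✓
  x=0, y=1, z=0: formula gives 1, φ = 1 ✓
  x=0, y=1, z=1: formula gives 1, φ = 1 ✓
  x=1, y=0, z=0: formula gives 0, φ = 0 ✓
  …and likewise for the remaining 3 rows.
All 8 rows match — the expression computes φ exactly.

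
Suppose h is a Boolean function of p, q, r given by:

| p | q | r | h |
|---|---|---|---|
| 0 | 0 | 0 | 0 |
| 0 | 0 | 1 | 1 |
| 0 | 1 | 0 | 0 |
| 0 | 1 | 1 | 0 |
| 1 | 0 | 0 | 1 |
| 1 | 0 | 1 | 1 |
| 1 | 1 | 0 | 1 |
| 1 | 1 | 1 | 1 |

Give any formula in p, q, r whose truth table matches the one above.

There are just 3 zero rows: (0,0,0), (0,1,0), (0,1,1). Their minterms are ¬p·¬q·¬r, ¬p·q·¬r, ¬p·q·r; the OR of those covers precisely the 0-outputs, and negating it yields h.

h(p, q, r) = ((((p' · q') · r') + ((p' · q) · r')) + ((p' · q) · r))'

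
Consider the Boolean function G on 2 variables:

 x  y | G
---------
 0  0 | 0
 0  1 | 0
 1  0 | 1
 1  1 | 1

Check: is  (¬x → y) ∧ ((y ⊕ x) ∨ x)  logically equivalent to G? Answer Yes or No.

No

Test each input against both G and the formula:
  x=0, y=0: formula gives 0, G = 0 ✓
  x=0, y=1: formula gives 1, but G = 0 ✗
Row (0,1) is a counterexample, so the formula is not equivalent to G.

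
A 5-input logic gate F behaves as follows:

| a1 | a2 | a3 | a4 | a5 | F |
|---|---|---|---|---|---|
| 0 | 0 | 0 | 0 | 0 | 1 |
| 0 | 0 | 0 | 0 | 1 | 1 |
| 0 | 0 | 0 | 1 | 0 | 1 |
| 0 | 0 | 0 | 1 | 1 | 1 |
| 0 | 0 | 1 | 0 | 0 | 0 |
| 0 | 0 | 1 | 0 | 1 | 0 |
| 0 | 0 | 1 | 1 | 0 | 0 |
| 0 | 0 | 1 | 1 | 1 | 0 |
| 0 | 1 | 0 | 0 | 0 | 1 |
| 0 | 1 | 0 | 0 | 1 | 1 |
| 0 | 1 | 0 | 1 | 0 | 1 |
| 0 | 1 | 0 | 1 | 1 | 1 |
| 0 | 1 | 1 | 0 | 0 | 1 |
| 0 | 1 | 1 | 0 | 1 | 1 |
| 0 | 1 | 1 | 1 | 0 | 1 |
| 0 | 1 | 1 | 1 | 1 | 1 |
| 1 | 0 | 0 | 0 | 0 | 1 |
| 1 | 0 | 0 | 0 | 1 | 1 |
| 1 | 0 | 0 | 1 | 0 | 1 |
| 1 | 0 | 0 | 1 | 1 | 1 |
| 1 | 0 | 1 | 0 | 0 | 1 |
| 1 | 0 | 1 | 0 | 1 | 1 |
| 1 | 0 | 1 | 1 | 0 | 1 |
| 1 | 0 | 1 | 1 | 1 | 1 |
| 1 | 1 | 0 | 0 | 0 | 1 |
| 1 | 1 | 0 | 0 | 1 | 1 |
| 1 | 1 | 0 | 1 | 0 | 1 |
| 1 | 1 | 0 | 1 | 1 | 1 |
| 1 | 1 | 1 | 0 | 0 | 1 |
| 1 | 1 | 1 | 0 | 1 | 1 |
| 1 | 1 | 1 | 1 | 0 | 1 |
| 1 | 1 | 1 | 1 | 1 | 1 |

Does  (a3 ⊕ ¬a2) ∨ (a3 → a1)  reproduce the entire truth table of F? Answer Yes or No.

Yes

Evaluate (a3 ⊕ ¬a2) ∨ (a3 → a1) on each row and compare to F:
  a1=0, a2=0, a3=0, a4=0, a5=0: formula gives 1, F = 1 ✓
  a1=0, a2=0, a3=0, a4=0, a5=1: formula gives 1, F = 1 ✓
  a1=0, a2=0, a3=0, a4=1, a5=0: formula gives 1, F = 1 ✓
  a1=0, a2=0, a3=0, a4=1, a5=1: formula gives 1, F = 1 ✓
  …and likewise for the remaining 28 rows.
All 32 rows match — the expression computes F exactly.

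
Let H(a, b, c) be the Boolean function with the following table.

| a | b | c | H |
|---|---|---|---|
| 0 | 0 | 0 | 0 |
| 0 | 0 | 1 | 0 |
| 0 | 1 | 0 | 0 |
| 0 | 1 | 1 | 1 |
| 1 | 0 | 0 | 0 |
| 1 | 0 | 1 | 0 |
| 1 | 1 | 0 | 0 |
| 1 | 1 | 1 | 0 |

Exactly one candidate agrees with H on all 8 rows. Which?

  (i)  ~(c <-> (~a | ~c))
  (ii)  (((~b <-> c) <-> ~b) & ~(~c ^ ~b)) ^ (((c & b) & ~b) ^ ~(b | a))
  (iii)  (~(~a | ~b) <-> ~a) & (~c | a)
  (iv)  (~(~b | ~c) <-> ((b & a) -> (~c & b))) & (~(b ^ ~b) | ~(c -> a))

(i): at (0,0,0) it gives 1, but H = 0 — eliminated.
(ii): at (0,0,0) it gives 1, but H = 0 — eliminated.
(iii): at (0,1,1) it gives 0, but H = 1 — eliminated.
That leaves (iv). Evaluating it on every row reproduces the table of H exactly.

iv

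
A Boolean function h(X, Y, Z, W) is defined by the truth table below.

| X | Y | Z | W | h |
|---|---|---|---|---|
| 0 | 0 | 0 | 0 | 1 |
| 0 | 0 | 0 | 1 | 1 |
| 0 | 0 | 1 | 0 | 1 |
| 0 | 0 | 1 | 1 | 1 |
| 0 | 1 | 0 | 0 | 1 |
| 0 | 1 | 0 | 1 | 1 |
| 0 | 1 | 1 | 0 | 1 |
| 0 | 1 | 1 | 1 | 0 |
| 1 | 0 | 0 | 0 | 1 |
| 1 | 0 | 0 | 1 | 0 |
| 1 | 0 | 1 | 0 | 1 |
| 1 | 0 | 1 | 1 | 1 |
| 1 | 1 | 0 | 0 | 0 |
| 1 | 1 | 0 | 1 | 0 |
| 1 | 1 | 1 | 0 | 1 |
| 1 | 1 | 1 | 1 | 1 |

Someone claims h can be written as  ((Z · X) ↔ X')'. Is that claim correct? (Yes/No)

No

Evaluate ((Z · X) ↔ X')' on each row and compare to h:
  X=0, Y=0, Z=0, W=0: formula gives 1, h = 1 ✓
  X=0, Y=0, Z=0, W=1: formula gives 1, h = 1 ✓
  X=0, Y=0, Z=1, W=0: formula gives 1, h = 1 ✓
  X=0, Y=0, Z=1, W=1: formula gives 1, h = 1 ✓
  …
  X=0, Y=1, Z=1, W=1: formula gives 1, but h = 0 ✗
Since they disagree at (0,1,1,1), the expression is not a correct formula for h.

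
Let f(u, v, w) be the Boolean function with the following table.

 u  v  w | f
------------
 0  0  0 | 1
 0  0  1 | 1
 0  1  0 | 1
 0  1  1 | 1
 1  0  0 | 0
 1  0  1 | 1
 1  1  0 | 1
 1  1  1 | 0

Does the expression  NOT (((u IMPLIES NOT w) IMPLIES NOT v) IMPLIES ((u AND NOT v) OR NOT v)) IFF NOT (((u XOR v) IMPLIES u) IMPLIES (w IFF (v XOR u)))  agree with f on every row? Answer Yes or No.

Test each input against both f and the formula:
  u=0, v=0, w=0: formula gives 1, f = 1 ✓
  u=0, v=0, w=1: formula gives 0, but f = 1 ✗
Row (0,0,1) is a counterexample, so the formula is not equivalent to f.

No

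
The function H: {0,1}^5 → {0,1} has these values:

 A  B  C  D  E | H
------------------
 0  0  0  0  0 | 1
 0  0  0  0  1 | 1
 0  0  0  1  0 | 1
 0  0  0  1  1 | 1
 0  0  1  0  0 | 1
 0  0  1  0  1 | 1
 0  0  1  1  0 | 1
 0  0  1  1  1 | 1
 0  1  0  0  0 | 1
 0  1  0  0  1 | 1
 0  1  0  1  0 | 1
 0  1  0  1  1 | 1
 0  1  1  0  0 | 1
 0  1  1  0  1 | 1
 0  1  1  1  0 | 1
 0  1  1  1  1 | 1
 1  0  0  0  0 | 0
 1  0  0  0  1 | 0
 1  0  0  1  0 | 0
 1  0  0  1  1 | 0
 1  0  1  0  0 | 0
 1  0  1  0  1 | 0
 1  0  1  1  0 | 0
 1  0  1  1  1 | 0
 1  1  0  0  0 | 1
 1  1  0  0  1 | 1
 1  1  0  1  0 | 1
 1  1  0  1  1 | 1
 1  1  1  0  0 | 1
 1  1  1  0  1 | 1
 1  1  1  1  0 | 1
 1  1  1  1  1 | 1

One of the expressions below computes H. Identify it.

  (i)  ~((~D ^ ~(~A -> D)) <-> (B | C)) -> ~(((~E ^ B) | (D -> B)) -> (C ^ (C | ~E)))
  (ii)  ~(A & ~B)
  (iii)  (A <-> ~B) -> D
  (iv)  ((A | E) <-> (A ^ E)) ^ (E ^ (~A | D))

(i) disagrees with H on (0,0,1,1,1) (formula → 0, table → 1); rule it out.
(iii) disagrees with H on (0,1,0,0,0) (formula → 0, table → 1); rule it out.
(iv) disagrees with H on (0,0,0,0,0) (formula → 0, table → 1); rule it out.
(ii) is the remaining candidate, and it agrees with H on all 32 inputs.

ii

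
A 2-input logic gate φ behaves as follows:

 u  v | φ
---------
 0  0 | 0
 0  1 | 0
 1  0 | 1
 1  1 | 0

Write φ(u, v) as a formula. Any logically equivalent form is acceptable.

φ(u, v) = u and not v

1 only at (1,0): u AND NOT v.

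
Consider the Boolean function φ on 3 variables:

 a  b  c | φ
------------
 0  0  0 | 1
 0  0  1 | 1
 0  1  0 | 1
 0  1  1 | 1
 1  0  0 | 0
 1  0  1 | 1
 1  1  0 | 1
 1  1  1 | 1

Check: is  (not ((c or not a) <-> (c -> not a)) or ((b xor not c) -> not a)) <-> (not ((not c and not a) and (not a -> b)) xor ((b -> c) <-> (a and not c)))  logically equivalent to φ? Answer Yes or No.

Check the formula against φ row by row:
  a=0, b=0, c=0: formula gives 1, φ = 1 ✓
  a=0, b=0, c=1: formula gives 1, φ = 1 ✓
  a=0, b=1, c=0: formula gives 1, φ = 1 ✓
  a=0, b=1, c=1: formula gives 1, φ = 1 ✓
  a=1, b=0, c=0: formula gives 0, φ = 0 ✓
  … (the remaining 3 rows also agree.)
All 8 rows match — the expression computes φ exactly.

Yes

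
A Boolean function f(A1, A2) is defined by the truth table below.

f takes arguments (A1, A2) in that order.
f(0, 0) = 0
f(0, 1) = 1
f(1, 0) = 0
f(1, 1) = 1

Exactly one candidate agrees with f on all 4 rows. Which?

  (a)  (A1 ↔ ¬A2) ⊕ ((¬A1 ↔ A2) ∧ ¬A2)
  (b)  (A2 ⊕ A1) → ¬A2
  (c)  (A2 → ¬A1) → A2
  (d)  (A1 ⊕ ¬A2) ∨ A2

(a) disagrees with f on (1,1) (formula → 0, table → 1); rule it out.
(b) disagrees with f on (0,0) (formula → 1, table → 0); rule it out.
(d) disagrees with f on (0,0) (formula → 1, table → 0); rule it out.
Only (c) survives; checking it on all 4 rows confirms it matches f.

c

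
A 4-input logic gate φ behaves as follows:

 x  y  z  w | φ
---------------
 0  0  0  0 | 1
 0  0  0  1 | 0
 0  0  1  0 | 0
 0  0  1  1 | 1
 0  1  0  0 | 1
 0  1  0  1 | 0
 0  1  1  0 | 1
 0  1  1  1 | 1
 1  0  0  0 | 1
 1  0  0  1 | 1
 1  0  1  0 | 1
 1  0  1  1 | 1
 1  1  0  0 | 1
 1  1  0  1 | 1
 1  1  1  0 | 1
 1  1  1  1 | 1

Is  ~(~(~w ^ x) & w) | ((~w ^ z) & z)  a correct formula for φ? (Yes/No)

Evaluate ~(~(~w ^ x) & w) | ((~w ^ z) & z) on each row and compare to φ:
  x=0, y=0, z=0, w=0: formula gives 1, φ = 1 ✓
  x=0, y=0, z=0, w=1: formula gives 0, φ = 0 ✓
  x=0, y=0, z=1, w=0: formula gives 1, but φ = 0 ✗
Since they disagree at (0,0,1,0), the expression is not a correct formula for φ.

No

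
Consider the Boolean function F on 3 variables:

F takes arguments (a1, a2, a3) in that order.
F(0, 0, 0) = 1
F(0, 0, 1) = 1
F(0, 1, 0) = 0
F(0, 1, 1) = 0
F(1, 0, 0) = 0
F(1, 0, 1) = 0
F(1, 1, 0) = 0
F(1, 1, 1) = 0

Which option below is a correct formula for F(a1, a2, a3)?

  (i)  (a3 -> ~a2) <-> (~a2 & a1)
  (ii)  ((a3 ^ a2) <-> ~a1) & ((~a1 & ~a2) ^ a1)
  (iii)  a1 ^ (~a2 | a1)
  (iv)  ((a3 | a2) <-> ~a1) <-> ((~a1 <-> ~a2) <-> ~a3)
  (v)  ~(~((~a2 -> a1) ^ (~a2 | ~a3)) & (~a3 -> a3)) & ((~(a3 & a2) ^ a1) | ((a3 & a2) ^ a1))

(i): at (0,0,0) it gives 0, but F = 1 — eliminated.
(ii): at (0,0,0) it gives 0, but F = 1 — eliminated.
(iv): at (0,0,0) it gives 0, but F = 1 — eliminated.
(v): at (0,1,0) it gives 1, but F = 0 — eliminated.
Only (iii) survives; checking it on all 8 rows confirms it matches F.

iii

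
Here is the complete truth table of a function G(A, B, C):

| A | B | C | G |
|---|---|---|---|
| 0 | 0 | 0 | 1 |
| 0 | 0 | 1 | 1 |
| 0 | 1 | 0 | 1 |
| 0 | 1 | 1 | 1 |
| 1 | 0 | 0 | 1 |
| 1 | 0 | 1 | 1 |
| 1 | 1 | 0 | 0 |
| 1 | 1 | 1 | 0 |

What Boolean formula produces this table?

G is 0 on only 2 rows — (1,1,0), (1,1,1). Writing each as a minterm (A·B·¬C, A·B·C) and OR-ing them characterizes exactly where G=0, so G is the negation of that disjunction.

G(A, B, C) = (((A · B) · C') + ((A · B) · C))'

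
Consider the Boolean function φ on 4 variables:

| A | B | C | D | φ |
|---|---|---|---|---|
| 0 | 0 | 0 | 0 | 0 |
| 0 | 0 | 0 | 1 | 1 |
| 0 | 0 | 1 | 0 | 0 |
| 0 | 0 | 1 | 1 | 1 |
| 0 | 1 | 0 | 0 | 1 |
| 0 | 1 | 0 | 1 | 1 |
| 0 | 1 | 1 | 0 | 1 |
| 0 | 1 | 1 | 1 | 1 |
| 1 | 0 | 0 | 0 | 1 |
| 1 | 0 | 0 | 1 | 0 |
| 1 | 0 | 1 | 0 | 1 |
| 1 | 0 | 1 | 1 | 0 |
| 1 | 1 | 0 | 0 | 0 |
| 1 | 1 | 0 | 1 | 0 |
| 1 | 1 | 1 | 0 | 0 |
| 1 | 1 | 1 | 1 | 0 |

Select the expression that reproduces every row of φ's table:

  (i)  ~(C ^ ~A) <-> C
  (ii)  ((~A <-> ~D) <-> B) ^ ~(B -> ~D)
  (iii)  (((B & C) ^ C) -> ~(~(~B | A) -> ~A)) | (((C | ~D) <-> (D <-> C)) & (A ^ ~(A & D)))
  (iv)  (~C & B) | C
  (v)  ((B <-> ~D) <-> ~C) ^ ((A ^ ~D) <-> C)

(i) disagrees with φ on (0,0,0,0) (formula → 1, table → 0); rule it out.
(iii) disagrees with φ on (0,0,0,0) (formula → 1, table → 0); rule it out.
(iv) disagrees with φ on (0,0,0,1) (formula → 0, table → 1); rule it out.
(v) disagrees with φ on (0,0,0,1) (formula → 0, table → 1); rule it out.
(ii) is the remaining candidate, and it agrees with φ on all 16 inputs.

ii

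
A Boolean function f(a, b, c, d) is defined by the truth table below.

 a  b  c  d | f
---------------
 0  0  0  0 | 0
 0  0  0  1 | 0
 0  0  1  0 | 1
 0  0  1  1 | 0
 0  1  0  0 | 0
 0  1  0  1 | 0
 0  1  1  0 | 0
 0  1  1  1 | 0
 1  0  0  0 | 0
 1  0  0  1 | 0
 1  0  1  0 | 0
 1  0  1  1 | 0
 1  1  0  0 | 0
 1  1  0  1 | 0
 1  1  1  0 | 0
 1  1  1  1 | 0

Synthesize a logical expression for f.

f(a, b, c, d) = ((a' · b') · c) · d'

f is 1 on exactly one input, (0,0,1,0), whose minterm is ¬a·¬b·c·¬d. So f is just that conjunction.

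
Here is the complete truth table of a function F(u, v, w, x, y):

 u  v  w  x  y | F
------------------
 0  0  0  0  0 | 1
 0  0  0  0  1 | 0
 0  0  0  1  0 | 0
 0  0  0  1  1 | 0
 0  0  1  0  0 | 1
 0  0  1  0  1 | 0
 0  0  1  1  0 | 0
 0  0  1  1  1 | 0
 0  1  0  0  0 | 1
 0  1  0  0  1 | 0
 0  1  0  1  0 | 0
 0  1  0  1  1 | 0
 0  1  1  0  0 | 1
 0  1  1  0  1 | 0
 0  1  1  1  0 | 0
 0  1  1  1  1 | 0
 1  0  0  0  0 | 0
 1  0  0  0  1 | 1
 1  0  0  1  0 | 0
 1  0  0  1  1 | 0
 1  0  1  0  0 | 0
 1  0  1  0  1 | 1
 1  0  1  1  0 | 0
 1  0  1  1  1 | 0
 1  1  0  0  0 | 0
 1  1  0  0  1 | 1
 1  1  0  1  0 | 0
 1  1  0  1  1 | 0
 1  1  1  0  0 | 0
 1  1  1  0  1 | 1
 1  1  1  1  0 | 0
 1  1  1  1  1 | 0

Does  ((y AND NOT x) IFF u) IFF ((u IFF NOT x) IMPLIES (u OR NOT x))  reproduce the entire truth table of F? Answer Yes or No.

Evaluate ((y AND NOT x) IFF u) IFF ((u IFF NOT x) IMPLIES (u OR NOT x)) on each row and compare to F:
  u=0, v=0, w=0, x=0, y=0: formula gives 1, F = 1 ✓
  u=0, v=0, w=0, x=0, y=1: formula gives 0, F = 0 ✓
  u=0, v=0, w=0, x=1, y=0: formula gives 0, F = 0 ✓
  u=0, v=0, w=0, x=1, y=1: formula gives 0, F = 0 ✓
  … (the remaining 28 rows also agree.)
All 32 rows match — the expression computes F exactly.

Yes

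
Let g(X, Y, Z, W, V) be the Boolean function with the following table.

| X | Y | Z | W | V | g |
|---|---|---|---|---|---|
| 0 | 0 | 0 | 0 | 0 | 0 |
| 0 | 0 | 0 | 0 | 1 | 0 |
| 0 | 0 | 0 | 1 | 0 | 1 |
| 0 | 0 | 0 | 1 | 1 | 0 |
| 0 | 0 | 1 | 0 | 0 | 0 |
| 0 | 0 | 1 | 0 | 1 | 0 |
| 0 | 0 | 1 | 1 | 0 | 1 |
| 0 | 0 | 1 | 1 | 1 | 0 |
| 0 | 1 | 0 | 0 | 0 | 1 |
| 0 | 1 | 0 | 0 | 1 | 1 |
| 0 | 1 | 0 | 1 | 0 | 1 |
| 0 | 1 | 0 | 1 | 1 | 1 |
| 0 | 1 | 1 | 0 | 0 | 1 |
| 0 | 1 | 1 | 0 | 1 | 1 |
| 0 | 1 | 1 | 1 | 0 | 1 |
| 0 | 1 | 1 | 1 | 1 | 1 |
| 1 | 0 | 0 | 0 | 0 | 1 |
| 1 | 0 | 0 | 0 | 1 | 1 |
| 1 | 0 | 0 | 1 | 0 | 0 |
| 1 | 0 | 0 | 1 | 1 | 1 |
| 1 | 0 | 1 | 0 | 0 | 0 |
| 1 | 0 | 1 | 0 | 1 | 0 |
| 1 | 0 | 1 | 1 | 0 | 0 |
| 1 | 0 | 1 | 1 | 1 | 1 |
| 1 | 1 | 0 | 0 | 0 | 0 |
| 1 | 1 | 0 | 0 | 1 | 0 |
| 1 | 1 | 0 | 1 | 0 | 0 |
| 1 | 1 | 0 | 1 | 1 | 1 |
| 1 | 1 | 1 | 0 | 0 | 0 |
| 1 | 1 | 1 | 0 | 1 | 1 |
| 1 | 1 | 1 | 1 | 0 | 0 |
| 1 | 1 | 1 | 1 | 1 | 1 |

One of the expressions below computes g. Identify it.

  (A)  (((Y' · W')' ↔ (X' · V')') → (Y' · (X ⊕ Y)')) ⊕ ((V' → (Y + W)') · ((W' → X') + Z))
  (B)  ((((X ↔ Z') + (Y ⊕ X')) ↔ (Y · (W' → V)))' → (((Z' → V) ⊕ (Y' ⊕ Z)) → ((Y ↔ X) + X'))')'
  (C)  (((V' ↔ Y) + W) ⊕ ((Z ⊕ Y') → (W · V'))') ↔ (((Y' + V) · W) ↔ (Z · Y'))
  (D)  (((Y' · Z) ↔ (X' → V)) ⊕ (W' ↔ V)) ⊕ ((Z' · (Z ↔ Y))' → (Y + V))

(B) disagrees with g on (0,0,0,0,0) (formula → 1, table → 0); rule it out.
(C) disagrees with g on (0,0,0,0,0) (formula → 1, table → 0); rule it out.
(D) disagrees with g on (0,0,0,1,1) (formula → 1, table → 0); rule it out.
(A) is the remaining candidate, and it agrees with g on all 32 inputs.

A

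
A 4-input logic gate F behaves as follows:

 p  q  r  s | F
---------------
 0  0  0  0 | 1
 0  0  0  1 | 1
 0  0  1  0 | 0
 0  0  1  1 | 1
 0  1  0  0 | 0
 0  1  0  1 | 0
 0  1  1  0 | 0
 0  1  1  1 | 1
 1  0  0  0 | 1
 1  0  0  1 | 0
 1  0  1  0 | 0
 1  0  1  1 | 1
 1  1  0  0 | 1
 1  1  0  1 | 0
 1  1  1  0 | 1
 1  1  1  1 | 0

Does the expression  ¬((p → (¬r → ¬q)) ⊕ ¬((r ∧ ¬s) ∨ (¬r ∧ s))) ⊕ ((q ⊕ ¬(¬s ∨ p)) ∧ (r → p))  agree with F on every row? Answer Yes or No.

Yes

Test each input against both F and the formula:
  p=0, q=0, r=0, s=0: formula gives 1, F = 1 ✓
  p=0, q=0, r=0, s=1: formula gives 1, F = 1 ✓
  p=0, q=0, r=1, s=0: formula gives 0, F = 0 ✓
  p=0, q=0, r=1, s=1: formula gives 1, F = 1 ✓
  …and likewise for the remaining 12 rows.
No disagreement on any input; they are logically equivalent.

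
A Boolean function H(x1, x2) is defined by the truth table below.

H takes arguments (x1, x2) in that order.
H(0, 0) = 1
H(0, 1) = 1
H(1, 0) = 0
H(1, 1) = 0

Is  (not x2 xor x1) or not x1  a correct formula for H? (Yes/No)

No

Check the formula against H row by row:
  x1=0, x2=0: formula gives 1, H = 1 ✓
  x1=0, x2=1: formula gives 1, H = 1 ✓
  x1=1, x2=0: formula gives 0, H = 0 ✓
  x1=1, x2=1: formula gives 1, but H = 0 ✗
A single disagreement suffices: at (1,1) they differ, so the formula does not compute H.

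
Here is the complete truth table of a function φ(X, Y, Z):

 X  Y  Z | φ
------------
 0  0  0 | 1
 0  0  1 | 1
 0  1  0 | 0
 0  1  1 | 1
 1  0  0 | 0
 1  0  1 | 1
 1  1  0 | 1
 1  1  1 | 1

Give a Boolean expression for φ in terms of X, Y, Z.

φ is 0 on only 2 rows — (0,1,0), (1,0,0). Writing each as a minterm (¬X·Y·¬Z, X·¬Y·¬Z) and OR-ing them characterizes exactly where φ=0, so φ is the negation of that disjunction.

φ(X, Y, Z) = ~(((~X & Y) & ~Z) | ((X & ~Y) & ~Z))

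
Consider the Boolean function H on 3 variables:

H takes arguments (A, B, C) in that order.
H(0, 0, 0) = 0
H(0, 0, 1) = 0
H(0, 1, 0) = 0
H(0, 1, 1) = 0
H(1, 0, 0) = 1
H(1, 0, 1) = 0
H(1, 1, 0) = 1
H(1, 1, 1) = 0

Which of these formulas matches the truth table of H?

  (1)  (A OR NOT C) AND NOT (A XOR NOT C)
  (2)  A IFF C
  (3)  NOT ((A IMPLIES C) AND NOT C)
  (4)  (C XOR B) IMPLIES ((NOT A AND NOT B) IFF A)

1

(2) fails at (0,0,0): the formula yields 1, H is 0.
(3) fails at (0,0,1): the formula yields 1, H is 0.
(4) fails at (0,0,0): the formula yields 1, H is 0.
(1) is the remaining candidate, and it agrees with H on all 8 inputs.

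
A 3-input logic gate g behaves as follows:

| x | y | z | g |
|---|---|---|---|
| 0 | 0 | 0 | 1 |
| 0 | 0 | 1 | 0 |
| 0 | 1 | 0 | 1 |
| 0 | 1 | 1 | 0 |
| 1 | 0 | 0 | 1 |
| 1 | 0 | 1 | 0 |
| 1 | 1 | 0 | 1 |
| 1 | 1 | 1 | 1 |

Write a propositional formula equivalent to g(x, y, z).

g(x, y, z) = NOT ((((NOT x AND NOT y) AND z) OR ((NOT x AND y) AND z)) OR ((x AND NOT y) AND z))

g is 0 on only 3 rows — (0,0,1), (0,1,1), (1,0,1). Writing each as a minterm (¬x·¬y·z, ¬x·y·z, x·¬y·z) and OR-ing them characterizes exactly where g=0, so g is the negation of that disjunction.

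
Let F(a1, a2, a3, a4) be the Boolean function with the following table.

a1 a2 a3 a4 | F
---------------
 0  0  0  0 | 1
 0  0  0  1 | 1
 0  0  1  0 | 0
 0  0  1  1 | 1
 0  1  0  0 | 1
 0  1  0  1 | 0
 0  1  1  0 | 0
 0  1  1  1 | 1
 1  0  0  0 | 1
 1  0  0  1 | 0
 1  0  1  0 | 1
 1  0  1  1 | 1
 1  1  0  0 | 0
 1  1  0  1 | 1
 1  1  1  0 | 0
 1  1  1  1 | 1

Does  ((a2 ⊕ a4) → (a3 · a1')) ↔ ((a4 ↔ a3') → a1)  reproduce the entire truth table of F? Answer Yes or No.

Evaluate ((a2 ⊕ a4) → (a3 · a1')) ↔ ((a4 ↔ a3') → a1) on each row and compare to F:
  a1=0, a2=0, a3=0, a4=0: formula gives 1, F = 1 ✓
  a1=0, a2=0, a3=0, a4=1: formula gives 1, F = 1 ✓
  a1=0, a2=0, a3=1, a4=0: formula gives 0, F = 0 ✓
  a1=0, a2=0, a3=1, a4=1: formula gives 1, F = 1 ✓
  a1=0, a2=1, a3=0, a4=0: formula gives 0, but F = 1 ✗
A single disagreement suffices: at (0,1,0,0) they differ, so the formula does not compute F.

No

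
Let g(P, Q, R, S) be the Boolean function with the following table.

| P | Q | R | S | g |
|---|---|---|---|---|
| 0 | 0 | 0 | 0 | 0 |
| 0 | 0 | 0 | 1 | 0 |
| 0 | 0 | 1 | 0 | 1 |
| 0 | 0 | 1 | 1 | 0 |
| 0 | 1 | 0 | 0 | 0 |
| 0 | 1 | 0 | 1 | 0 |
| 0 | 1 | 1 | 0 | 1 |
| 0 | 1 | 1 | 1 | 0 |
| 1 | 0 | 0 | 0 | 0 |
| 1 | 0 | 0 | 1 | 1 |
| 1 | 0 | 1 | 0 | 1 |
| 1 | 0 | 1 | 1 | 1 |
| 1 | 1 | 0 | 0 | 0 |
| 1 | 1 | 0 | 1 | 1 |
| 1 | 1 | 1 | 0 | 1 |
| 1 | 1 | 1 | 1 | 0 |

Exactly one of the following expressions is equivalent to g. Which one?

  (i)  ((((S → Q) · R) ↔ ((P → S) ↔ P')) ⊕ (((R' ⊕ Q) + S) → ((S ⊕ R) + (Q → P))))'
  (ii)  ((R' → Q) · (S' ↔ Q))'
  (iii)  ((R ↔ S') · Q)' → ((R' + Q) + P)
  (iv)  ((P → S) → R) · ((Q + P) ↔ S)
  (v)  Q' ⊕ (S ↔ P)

i

(ii) disagrees with g on (0,0,0,0) (formula → 1, table → 0); rule it out.
(iii) disagrees with g on (0,0,0,0) (formula → 1, table → 0); rule it out.
(iv) disagrees with g on (0,1,1,0) (formula → 0, table → 1); rule it out.
(v) disagrees with g on (0,0,0,1) (formula → 1, table → 0); rule it out.
That leaves (i). Evaluating it on every row reproduces the table of g exactly.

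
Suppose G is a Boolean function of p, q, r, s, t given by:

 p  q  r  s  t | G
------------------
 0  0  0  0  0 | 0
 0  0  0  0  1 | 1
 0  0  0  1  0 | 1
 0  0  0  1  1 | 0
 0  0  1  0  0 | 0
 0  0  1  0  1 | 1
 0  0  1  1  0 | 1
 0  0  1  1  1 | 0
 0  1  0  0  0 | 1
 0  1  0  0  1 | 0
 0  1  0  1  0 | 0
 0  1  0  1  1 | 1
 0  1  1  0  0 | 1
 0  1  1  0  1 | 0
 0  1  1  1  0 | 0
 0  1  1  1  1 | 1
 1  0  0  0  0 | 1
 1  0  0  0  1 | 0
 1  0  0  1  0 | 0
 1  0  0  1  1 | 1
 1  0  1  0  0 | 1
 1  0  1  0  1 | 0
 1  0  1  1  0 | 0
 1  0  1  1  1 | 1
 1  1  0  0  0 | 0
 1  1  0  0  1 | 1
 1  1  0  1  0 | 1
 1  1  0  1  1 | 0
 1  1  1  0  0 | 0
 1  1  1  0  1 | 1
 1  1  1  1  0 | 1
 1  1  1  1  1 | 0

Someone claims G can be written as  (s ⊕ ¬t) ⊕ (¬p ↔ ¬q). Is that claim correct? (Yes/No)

Check the formula against G row by row:
  p=0, q=0, r=0, s=0, t=0: formula gives 0, G = 0 ✓
  p=0, q=0, r=0, s=0, t=1: formula gives 1, G = 1 ✓
  p=0, q=0, r=0, s=1, t=0: formula gives 1, G = 1 ✓
  p=0, q=0, r=0, s=1, t=1: formula gives 0, G = 0 ✓
  …and likewise for the remaining 28 rows.
No disagreement on any input; they are logically equivalent.

Yes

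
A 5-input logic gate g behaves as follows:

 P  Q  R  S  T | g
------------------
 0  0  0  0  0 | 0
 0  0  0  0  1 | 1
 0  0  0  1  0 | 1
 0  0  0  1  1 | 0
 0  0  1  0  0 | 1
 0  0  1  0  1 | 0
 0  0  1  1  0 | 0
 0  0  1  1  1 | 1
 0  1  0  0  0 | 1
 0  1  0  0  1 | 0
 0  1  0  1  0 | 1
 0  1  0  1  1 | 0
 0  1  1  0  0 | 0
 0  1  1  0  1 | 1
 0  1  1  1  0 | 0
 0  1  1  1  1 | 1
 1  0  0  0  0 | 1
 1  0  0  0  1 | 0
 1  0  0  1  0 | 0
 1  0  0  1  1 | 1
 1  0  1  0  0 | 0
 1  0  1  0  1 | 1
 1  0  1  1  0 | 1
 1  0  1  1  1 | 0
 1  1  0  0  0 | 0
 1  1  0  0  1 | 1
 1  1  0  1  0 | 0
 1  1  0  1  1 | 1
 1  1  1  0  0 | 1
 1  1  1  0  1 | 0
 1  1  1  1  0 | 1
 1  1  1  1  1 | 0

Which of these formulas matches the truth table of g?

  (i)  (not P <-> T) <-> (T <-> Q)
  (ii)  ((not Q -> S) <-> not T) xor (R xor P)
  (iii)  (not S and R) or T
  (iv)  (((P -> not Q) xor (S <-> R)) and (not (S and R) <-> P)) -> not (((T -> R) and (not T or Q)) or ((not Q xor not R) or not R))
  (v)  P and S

(i) fails at (0,0,0,0,1): the formula yields 0, g is 1.
(iii) fails at (0,0,0,1,0): the formula yields 0, g is 1.
(iv) fails at (0,0,0,0,0): the formula yields 1, g is 0.
(v) fails at (0,0,0,0,1): the formula yields 0, g is 1.
Only (ii) survives; checking it on all 32 rows confirms it matches g.

ii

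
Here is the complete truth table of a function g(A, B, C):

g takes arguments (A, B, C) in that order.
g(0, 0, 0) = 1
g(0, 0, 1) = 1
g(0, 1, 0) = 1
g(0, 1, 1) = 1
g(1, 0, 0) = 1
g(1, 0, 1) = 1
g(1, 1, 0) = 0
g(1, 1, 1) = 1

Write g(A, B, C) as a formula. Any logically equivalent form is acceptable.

Only row (1,1,0) gives 0. So g is 1 everywhere except there — the complement of the minterm A·B·¬C.

g(A, B, C) = ~((A & B) & ~C)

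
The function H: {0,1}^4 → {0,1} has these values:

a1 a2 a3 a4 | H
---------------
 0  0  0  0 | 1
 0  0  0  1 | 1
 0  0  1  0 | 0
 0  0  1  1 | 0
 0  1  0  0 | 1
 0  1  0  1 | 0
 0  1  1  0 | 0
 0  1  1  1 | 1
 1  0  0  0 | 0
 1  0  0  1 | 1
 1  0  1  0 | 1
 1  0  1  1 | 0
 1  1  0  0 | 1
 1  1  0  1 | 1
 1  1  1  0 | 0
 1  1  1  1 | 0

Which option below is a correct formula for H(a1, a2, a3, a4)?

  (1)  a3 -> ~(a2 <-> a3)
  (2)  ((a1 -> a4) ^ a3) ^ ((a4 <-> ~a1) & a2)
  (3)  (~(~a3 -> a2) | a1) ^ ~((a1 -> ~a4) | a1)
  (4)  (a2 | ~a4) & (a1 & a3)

2

(1): at (0,0,1,0) it gives 1, but H = 0 — eliminated.
(3): at (0,1,0,0) it gives 0, but H = 1 — eliminated.
(4): at (0,0,0,0) it gives 0, but H = 1 — eliminated.
Only (2) survives; checking it on all 16 rows confirms it matches H.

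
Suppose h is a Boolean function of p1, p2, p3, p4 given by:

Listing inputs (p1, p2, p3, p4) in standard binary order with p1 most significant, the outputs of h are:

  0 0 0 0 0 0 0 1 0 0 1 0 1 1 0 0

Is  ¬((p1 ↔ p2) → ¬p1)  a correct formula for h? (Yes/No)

No

Evaluate ¬((p1 ↔ p2) → ¬p1) on each row and compare to h:
  p1=0, p2=0, p3=0, p4=0: formula gives 0, h = 0 ✓
  p1=0, p2=0, p3=0, p4=1: formula gives 0, h = 0 ✓
  p1=0, p2=0, p3=1, p4=0: formula gives 0, h = 0 ✓
  p1=0, p2=0, p3=1, p4=1: formula gives 0, h = 0 ✓
  …
  p1=0, p2=1, p3=1, p4=1: formula gives 0, but h = 1 ✗
Row (0,1,1,1) is a counterexample, so the formula is not equivalent to h.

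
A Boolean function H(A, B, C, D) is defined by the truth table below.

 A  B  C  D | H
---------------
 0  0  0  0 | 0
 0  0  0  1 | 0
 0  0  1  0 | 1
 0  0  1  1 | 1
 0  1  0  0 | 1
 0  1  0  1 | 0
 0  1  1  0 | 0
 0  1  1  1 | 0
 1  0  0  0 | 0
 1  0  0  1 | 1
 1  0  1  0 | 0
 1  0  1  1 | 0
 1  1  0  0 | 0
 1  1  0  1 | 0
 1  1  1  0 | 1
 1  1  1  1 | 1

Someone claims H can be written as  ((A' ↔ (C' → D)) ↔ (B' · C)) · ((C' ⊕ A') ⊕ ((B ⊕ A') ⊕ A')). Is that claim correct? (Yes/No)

Yes

Evaluate ((A' ↔ (C' → D)) ↔ (B' · C)) · ((C' ⊕ A') ⊕ ((B ⊕ A') ⊕ A')) on each row and compare to H:
  A=0, B=0, C=0, D=0: formula gives 0, H = 0 ✓
  A=0, B=0, C=0, D=1: formula gives 0, H = 0 ✓
  A=0, B=0, C=1, D=0: formula gives 1, H = 1 ✓
  A=0, B=0, C=1, D=1: formula gives 1, H = 1 ✓
  … (the remaining 12 rows also agree.)
No disagreement on any input; they are logically equivalent.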